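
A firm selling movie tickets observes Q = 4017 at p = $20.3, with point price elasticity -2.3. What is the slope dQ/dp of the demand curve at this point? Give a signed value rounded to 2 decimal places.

Ed = (dQ/dp)·(p/Q) ⇒ dQ/dp = Ed·Q/p = (-2.3)·4017/20.3 = -455.1280…

-455.13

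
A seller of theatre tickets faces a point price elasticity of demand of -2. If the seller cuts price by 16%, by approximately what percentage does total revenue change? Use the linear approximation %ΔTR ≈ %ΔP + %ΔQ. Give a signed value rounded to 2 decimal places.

+16.00%

%ΔQ ≈ Ed × %ΔP = (-2) × (-16%) = +32.0000%
%ΔTR ≈ %ΔP + %ΔQ = (-16%) + (+32.0000%) = +16.0000%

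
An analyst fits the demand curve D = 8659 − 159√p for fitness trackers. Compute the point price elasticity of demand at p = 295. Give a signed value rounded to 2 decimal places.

dD/dp = −159/(2√p) = -4.62867. At p = 295, D = 5928.09.
Ed = (dD/dp)·(p/D) = (-4.62867) × (295/5928.09) = -0.2303…

-0.23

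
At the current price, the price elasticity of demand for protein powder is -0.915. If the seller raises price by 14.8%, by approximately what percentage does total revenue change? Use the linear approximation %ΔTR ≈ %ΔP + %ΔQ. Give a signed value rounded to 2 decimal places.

%ΔQ ≈ Ed × %ΔP = (-0.915) × (+14.8%) = -13.5420%
%ΔTR ≈ %ΔP + %ΔQ = (+14.8%) + (-13.5420%) = +1.2580%

+1.26%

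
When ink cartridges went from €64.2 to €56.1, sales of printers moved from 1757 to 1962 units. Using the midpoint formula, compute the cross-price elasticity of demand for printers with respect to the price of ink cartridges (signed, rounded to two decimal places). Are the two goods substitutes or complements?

-0.82; complements

%ΔQ_{printers} = (1962 − 1757)/avg = 205/1859.5 = 0.110244…
%ΔP_{ink cartridges} = (56.1 − 64.2)/avg = -8.1/60.15 = -0.134663…
E_cross = (205/1859.5) / (-8.1/60.15) = -0.8186…
E_cross < 0 ⇒ the goods are complements.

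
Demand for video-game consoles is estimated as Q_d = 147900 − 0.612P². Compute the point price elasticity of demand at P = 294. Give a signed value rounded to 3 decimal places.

-1.114

dQ_d/dP = −2·0.612·P = -359.856. At P = 294, Q_d = 95001.168.
Ed = (dQ_d/dP)·(P/Q_d) = (-359.856) × (294/95001.168) = -1.11364…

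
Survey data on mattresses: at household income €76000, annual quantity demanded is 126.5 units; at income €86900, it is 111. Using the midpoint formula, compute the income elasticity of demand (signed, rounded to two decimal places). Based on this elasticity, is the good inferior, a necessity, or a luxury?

-0.98; inferior

%ΔQ = (111 − 126.5)/[( 126.5 + 111)/2] = -15.5/118.75 = -0.130526…
%ΔIncome = (86900 − 76000)/[( 76000 + 86900)/2] = 10900/81450 = 0.133824…
E_income = (-15.5/118.75) / (10900/81450) = -0.9753…
E_income < 0 ⇒ inferior good.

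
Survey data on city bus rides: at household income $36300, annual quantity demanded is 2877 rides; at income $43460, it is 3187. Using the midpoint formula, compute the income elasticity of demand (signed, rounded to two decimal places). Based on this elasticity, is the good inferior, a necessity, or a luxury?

%ΔQ = (3187 − 2877)/[( 2877 + 3187)/2] = 310/3032 = 0.102242…
%ΔIncome = (43460 − 36300)/[( 36300 + 43460)/2] = 7160/39880 = 0.179538…
E_income = (310/3032) / (7160/39880) = 0.5694…
0 < E_income < 1 ⇒ normal good, necessity.

0.57; necessity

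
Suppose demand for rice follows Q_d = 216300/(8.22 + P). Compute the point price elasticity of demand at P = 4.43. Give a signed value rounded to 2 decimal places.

dQ_d/dP = −216300/(8.22 + P)² = -1351.68. At P = 4.43, Q_d = 17098.8.
Ed = (dQ_d/dP)·(P/Q_d) = (-1351.68) × (4.43/17098.8) = -0.3501…

-0.35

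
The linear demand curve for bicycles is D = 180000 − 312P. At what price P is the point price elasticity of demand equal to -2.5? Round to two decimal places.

Ed = −312P/(180000 − 312P). Set this equal to -2.5:
312P = 2.5·(180000 − 312P) ⇒ 312P(1 + 2.5) = 2.5·180000
P = 2.5·180000 / (312·3.5) = 412.0879…

412.09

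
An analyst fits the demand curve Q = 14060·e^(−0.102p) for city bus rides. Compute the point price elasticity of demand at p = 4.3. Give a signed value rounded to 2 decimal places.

-0.44

dQ/dp = −0.102·Q = -924.919. At p = 4.3, Q = 9067.84.
Ed = (dQ/dp)·(p/Q) = (-924.919) × (4.3/9067.84) = -0.4386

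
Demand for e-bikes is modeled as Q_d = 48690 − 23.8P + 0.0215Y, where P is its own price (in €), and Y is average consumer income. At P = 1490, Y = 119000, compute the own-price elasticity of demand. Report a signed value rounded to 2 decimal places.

-2.25

At the given values, Q_d = 48690 − 23.8(1490) + 0.0215(119000) = 15786.5.
∂Q_d/∂P = −23.8.
E = (-23.8) × (1490/15786.5) = -2.2463…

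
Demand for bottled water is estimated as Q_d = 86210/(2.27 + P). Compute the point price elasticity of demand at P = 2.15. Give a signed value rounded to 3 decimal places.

-0.486

dQ_d/dP = −86210/(2.27 + P)² = -4412.79. At P = 2.15, Q_d = 19504.5.
Ed = (dQ_d/dP)·(P/Q_d) = (-4412.79) × (2.15/19504.5) = -0.48642…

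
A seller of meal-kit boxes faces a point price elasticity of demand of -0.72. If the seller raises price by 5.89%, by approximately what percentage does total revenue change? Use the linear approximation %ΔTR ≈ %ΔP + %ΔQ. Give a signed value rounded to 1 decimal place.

+1.6%

%ΔQ ≈ Ed × %ΔP = (-0.72) × (+5.89%) = -4.2408%
%ΔTR ≈ %ΔP + %ΔQ = (+5.89%) + (-4.2408%) = +1.6492%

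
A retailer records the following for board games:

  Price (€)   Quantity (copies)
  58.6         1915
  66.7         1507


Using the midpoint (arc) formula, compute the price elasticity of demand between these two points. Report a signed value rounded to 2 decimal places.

-1.84

%ΔQ = (1507 − 1915) / [(1915 + 1507)/2] = -408/1711 = -0.238457…
%ΔP = (66.7 − 58.6) / [(58.6 + 66.7)/2] = 8.1/62.65 = 0.129289…
Arc Ed = %ΔQ / %ΔP = (-408/1711) / (8.1/62.65) = -1.8443…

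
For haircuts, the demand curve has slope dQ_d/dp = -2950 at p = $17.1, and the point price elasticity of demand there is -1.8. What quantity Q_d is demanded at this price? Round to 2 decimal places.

Ed = (dQ_d/dp)·(p/Q_d) ⇒ Q_d = (dQ_d/dp)·p/Ed = (-2950)·17.1/(-1.8) = 28025

28025.00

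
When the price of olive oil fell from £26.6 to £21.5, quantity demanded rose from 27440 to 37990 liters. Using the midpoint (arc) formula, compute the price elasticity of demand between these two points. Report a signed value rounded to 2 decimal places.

%ΔQ = (37990 − 27440) / [(27440 + 37990)/2] = 10550/32715 = 0.322482…
%ΔP = (21.5 − 26.6) / [(26.6 + 21.5)/2] = -5.1/24.05 = -0.212058…
Arc Ed = %ΔQ / %ΔP = (10550/32715) / (-5.1/24.05) = -1.5207…

-1.52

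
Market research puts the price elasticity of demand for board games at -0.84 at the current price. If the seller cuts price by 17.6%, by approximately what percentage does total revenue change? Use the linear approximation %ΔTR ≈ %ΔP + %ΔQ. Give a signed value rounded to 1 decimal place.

-2.8%

%ΔQ ≈ Ed × %ΔP = (-0.84) × (-17.6%) = +14.7840%
%ΔTR ≈ %ΔP + %ΔQ = (-17.6%) + (+14.7840%) = -2.8160%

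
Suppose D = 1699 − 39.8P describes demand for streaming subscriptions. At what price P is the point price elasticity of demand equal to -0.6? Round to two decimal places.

16.01

Ed = −39.8P/(1699 − 39.8P). Set this equal to -0.6:
39.8P = 0.6·(1699 − 39.8P) ⇒ 39.8P(1 + 0.6) = 0.6·1699
P = 0.6·1699 / (39.8·1.6) = 16.0081…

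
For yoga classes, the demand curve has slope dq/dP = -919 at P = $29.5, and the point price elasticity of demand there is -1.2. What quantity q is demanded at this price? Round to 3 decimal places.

Ed = (dq/dP)·(P/q) ⇒ q = (dq/dP)·P/Ed = (-919)·29.5/(-1.2) = 22592.08333…

22592.083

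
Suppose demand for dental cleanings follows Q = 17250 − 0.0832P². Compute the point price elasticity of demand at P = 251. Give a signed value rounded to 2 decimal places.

dQ/dP = −2·0.0832·P = -41.7664. At P = 251, Q = 12008.3168.
Ed = (dQ/dP)·(P/Q) = (-41.7664) × (251/12008.3168) = -0.8730…

-0.87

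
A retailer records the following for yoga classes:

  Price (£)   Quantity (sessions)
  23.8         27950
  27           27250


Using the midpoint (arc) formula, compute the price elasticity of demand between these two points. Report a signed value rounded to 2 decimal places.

%ΔQ = (27250 − 27950) / [(27950 + 27250)/2] = -700/27600 = -0.025362…
%ΔP = (27 − 23.8) / [(23.8 + 27)/2] = 3.2/25.4 = 0.125984…
Arc Ed = %ΔQ / %ΔP = (-700/27600) / (3.2/25.4) = -0.2013…

-0.20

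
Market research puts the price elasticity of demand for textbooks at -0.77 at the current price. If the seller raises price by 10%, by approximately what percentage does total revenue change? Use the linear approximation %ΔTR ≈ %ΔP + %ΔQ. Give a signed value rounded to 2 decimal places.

+2.30%

%ΔQ ≈ Ed × %ΔP = (-0.77) × (+10%) = -7.7000%
%ΔTR ≈ %ΔP + %ΔQ = (+10%) + (-7.7000%) = +2.3000%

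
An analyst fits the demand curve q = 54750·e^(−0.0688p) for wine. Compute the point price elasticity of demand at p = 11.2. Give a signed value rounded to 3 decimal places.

-0.771

dq/dp = −0.0688·q = -1743.1. At p = 11.2, q = 25335.8.
Ed = (dq/dp)·(p/q) = (-1743.1) × (11.2/25335.8) = -0.77056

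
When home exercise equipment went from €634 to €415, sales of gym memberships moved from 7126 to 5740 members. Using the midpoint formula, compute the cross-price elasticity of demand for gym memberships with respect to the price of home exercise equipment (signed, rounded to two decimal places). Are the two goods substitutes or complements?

0.52; substitutes

%ΔQ_{gym memberships} = (5740 − 7126)/avg = -1386/6433 = -0.215451…
%ΔP_{home exercise equipment} = (415 − 634)/avg = -219/524.5 = -0.417540…
E_cross = (-1386/6433) / (-219/524.5) = 0.5160…
E_cross > 0 ⇒ the goods are substitutes.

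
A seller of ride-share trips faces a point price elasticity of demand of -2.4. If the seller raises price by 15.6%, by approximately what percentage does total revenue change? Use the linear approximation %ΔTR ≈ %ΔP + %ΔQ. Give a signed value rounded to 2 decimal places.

-21.84%

%ΔQ ≈ Ed × %ΔP = (-2.4) × (+15.6%) = -37.4400%
%ΔTR ≈ %ΔP + %ΔQ = (+15.6%) + (-37.4400%) = -21.8400%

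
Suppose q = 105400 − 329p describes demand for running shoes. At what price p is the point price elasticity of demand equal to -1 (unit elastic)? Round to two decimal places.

160.18

Ed = −329p/(105400 − 329p). Set this equal to -1:
329p = 1·(105400 − 329p) ⇒ 329p(1 + 1) = 1·105400
p = 1·105400 / (329·2) = 160.1823…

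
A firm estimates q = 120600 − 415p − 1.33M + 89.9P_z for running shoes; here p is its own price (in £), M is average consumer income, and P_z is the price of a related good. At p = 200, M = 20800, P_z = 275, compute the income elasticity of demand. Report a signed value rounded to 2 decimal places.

-0.80

At the given values, q = 120600 − 415(200) − 1.33(20800) + 89.9(275) = 34658.5.
∂q/∂M = -1.33.
E = (-1.33) × (20800/34658.5) = -0.7981…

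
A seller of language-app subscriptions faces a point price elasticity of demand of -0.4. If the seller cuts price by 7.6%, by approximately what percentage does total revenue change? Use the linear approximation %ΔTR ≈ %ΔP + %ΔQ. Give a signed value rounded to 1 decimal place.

-4.6%

%ΔQ ≈ Ed × %ΔP = (-0.4) × (-7.6%) = +3.0400%
%ΔTR ≈ %ΔP + %ΔQ = (-7.6%) + (+3.0400%) = -4.5600%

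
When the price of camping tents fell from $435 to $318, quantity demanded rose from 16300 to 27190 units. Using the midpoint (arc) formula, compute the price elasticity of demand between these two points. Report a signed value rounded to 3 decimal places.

-1.612

%ΔQ = (27190 − 16300) / [(16300 + 27190)/2] = 10890/21745 = 0.500804…
%ΔP = (318 − 435) / [(435 + 318)/2] = -117/376.5 = -0.310756…
Arc Ed = %ΔQ / %ΔP = (10890/21745) / (-117/376.5) = -1.61156…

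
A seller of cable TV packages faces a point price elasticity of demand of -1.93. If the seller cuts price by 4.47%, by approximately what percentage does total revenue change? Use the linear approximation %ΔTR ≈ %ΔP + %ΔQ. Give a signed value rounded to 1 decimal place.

%ΔQ ≈ Ed × %ΔP = (-1.93) × (-4.47%) = +8.6271%
%ΔTR ≈ %ΔP + %ΔQ = (-4.47%) + (+8.6271%) = +4.1571%

+4.2%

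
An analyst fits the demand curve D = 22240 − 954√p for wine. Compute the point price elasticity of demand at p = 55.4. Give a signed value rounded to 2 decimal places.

-0.23

dD/dp = −954/(2√p) = -64.086. At p = 55.4, D = 15139.3.
Ed = (dD/dp)·(p/D) = (-64.086) × (55.4/15139.3) = -0.2345…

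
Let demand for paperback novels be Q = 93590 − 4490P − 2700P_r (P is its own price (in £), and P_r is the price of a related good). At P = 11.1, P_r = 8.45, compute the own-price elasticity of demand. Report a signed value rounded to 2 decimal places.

-2.38

At the given values, Q = 93590 − 4490(11.1) − 2700(8.45) = 20936.
∂Q/∂P = −4490.
E = (-4490) × (11.1/20936) = -2.3805…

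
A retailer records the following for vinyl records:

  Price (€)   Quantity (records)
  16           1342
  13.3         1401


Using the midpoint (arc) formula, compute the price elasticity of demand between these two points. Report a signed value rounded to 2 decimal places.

%ΔQ = (1401 − 1342) / [(1342 + 1401)/2] = 59/1371.5 = 0.043018…
%ΔP = (13.3 − 16) / [(16 + 13.3)/2] = -2.7/14.65 = -0.184300…
Arc Ed = %ΔQ / %ΔP = (59/1371.5) / (-2.7/14.65) = -0.2334…

-0.23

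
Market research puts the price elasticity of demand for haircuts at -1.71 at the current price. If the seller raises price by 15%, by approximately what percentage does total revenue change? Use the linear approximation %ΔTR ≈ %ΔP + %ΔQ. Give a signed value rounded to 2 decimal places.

-10.65%

%ΔQ ≈ Ed × %ΔP = (-1.71) × (+15%) = -25.6500%
%ΔTR ≈ %ΔP + %ΔQ = (+15%) + (-25.6500%) = -10.6500%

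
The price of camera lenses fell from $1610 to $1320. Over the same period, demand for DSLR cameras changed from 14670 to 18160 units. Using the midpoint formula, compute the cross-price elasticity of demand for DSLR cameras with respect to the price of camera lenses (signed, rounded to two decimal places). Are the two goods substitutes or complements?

%ΔQ_{DSLR cameras} = (18160 − 14670)/avg = 3490/16415 = 0.212610…
%ΔP_{camera lenses} = (1320 − 1610)/avg = -290/1465 = -0.197952…
E_cross = (3490/16415) / (-290/1465) = -1.0740…
E_cross < 0 ⇒ the goods are complements.

-1.07; complements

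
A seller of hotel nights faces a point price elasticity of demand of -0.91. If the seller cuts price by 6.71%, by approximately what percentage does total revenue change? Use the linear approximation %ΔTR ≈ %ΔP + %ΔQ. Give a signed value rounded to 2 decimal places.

%ΔQ ≈ Ed × %ΔP = (-0.91) × (-6.71%) = +6.1061%
%ΔTR ≈ %ΔP + %ΔQ = (-6.71%) + (+6.1061%) = -0.6039%

-0.60%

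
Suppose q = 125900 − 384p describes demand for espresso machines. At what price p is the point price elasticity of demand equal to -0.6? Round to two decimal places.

122.95

Ed = −384p/(125900 − 384p). Set this equal to -0.6:
384p = 0.6·(125900 − 384p) ⇒ 384p(1 + 0.6) = 0.6·125900
p = 0.6·125900 / (384·1.6) = 122.9492…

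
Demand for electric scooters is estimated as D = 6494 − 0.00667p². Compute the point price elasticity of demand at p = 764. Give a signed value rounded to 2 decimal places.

dD/dp = −2·0.00667·p = -10.19176. At p = 764, D = 2600.74768.
Ed = (dD/dp)·(p/D) = (-10.19176) × (764/2600.74768) = -2.9939…

-2.99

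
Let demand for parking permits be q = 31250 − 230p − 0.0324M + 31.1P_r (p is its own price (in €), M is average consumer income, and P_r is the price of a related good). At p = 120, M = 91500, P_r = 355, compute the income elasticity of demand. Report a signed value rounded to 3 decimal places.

-0.253

At the given values, q = 31250 − 230(120) − 0.0324(91500) + 31.1(355) = 11725.9.
∂q/∂M = -0.0324.
E = (-0.0324) × (91500/11725.9) = -0.25282…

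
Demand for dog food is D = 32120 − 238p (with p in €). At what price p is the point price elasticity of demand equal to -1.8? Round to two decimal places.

Ed = −238p/(32120 − 238p). Set this equal to -1.8:
238p = 1.8·(32120 − 238p) ⇒ 238p(1 + 1.8) = 1.8·32120
p = 1.8·32120 / (238·2.8) = 86.7587…

86.76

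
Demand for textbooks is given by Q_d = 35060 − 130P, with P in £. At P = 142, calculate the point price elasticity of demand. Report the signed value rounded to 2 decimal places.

dQ_d/dP = −130. At P = 142, Q_d = 35060 − 130(142) = 16600.
Ed = (dQ_d/dP)·(P/Q_d) = −130 × (142/16600) = -1.1120…

-1.11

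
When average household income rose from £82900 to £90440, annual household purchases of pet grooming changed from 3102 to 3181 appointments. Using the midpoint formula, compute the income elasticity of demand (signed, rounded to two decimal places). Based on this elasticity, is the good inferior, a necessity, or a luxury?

0.29; necessity

%ΔQ = (3181 − 3102)/[( 3102 + 3181)/2] = 79/3141.5 = 0.025147…
%ΔIncome = (90440 − 82900)/[( 82900 + 90440)/2] = 7540/86670 = 0.086996…
E_income = (79/3141.5) / (7540/86670) = 0.2890…
0 < E_income < 1 ⇒ normal good, necessity.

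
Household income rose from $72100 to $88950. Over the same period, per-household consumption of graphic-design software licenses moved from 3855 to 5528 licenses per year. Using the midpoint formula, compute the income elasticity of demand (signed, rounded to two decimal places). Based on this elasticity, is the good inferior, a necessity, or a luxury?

%ΔQ = (5528 − 3855)/[( 3855 + 5528)/2] = 1673/4691.5 = 0.356602…
%ΔIncome = (88950 − 72100)/[( 72100 + 88950)/2] = 16850/80525 = 0.209251…
E_income = (1673/4691.5) / (16850/80525) = 1.7041…
E_income > 1 ⇒ normal good, luxury.

1.70; luxury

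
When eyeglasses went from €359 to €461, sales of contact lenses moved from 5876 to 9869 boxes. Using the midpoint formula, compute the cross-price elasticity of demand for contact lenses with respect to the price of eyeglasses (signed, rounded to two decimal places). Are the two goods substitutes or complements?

%ΔQ_{contact lenses} = (9869 − 5876)/avg = 3993/7872.5 = 0.507208…
%ΔP_{eyeglasses} = (461 − 359)/avg = 102/410 = 0.248780…
E_cross = (3993/7872.5) / (102/410) = 2.0387…
E_cross > 0 ⇒ the goods are substitutes.

2.04; substitutes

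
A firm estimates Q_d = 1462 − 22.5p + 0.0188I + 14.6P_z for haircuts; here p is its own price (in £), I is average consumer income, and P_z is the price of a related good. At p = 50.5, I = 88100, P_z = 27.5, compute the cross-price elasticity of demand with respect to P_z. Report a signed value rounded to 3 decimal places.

0.168

At the given values, Q_d = 1462 − 22.5(50.5) + 0.0188(88100) + 14.6(27.5) = 2383.53.
∂Q_d/∂P_z = 14.6.
E = (14.6) × (27.5/2383.53) = 0.16844…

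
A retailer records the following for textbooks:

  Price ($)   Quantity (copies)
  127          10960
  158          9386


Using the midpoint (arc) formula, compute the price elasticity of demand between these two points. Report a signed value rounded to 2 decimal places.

-0.71

%ΔQ = (9386 − 10960) / [(10960 + 9386)/2] = -1574/10173 = -0.154723…
%ΔP = (158 − 127) / [(127 + 158)/2] = 31/142.5 = 0.217543…
Arc Ed = %ΔQ / %ΔP = (-1574/10173) / (31/142.5) = -0.7112…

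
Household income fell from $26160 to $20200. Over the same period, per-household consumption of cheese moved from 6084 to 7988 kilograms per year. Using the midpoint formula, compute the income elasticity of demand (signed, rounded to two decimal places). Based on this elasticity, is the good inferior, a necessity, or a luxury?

%ΔQ = (7988 − 6084)/[( 6084 + 7988)/2] = 1904/7036 = 0.270608…
%ΔIncome = (20200 − 26160)/[( 26160 + 20200)/2] = -5960/23180 = -0.257118…
E_income = (1904/7036) / (-5960/23180) = -1.0524…
E_income < 0 ⇒ inferior good.

-1.05; inferior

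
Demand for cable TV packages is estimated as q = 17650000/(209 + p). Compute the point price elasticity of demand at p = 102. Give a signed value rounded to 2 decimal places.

-0.33

dq/dp = −17650000/(209 + p)² = -182.484. At p = 102, q = 56752.4.
Ed = (dq/dp)·(p/q) = (-182.484) × (102/56752.4) = -0.3279…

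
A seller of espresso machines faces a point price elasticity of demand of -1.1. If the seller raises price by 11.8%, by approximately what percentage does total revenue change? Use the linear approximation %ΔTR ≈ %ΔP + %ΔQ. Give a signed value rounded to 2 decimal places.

-1.18%

%ΔQ ≈ Ed × %ΔP = (-1.1) × (+11.8%) = -12.9800%
%ΔTR ≈ %ΔP + %ΔQ = (+11.8%) + (-12.9800%) = -1.1800%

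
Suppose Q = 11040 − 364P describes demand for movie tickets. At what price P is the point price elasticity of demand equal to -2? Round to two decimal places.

Ed = −364P/(11040 − 364P). Set this equal to -2:
364P = 2·(11040 − 364P) ⇒ 364P(1 + 2) = 2·11040
P = 2·11040 / (364·3) = 20.2197…

20.22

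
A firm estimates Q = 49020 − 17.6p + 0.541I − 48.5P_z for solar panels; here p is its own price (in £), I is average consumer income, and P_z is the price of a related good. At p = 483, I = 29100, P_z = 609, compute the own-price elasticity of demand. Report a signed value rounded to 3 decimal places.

-0.318

At the given values, Q = 49020 − 17.6(483) + 0.541(29100) − 48.5(609) = 26725.8.
∂Q/∂p = −17.6.
E = (-17.6) × (483/26725.8) = -0.31807…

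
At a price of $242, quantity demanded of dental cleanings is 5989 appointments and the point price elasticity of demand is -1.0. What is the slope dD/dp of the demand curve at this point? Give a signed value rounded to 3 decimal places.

-24.748

Ed = (dD/dp)·(p/D) ⇒ dD/dp = Ed·D/p = (-1.0)·5989/242 = -24.74793…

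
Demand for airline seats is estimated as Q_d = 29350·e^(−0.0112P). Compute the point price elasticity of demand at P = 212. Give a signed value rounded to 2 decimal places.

-2.37

dQ_d/dP = −0.0112·Q_d = -30.5941. At P = 212, Q_d = 2731.61.
Ed = (dQ_d/dP)·(P/Q_d) = (-30.5941) × (212/2731.61) = -2.3744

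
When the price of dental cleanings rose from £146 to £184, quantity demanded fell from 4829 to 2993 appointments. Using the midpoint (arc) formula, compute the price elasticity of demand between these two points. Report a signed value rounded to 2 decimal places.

-2.04

%ΔQ = (2993 − 4829) / [(4829 + 2993)/2] = -1836/3911 = -0.469445…
%ΔP = (184 − 146) / [(146 + 184)/2] = 38/165 = 0.230303…
Arc Ed = %ΔQ / %ΔP = (-1836/3911) / (38/165) = -2.0383…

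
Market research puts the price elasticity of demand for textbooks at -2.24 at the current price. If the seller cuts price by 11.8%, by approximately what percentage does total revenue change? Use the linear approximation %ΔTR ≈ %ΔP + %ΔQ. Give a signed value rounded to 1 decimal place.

+14.6%

%ΔQ ≈ Ed × %ΔP = (-2.24) × (-11.8%) = +26.4320%
%ΔTR ≈ %ΔP + %ΔQ = (-11.8%) + (+26.4320%) = +14.6320%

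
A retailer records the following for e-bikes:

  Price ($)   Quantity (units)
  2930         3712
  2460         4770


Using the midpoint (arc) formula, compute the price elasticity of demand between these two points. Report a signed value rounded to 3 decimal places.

-1.430

%ΔQ = (4770 − 3712) / [(3712 + 4770)/2] = 1058/4241 = 0.249469…
%ΔP = (2460 − 2930) / [(2930 + 2460)/2] = -470/2695 = -0.174397…
Arc Ed = %ΔQ / %ΔP = (1058/4241) / (-470/2695) = -1.43046…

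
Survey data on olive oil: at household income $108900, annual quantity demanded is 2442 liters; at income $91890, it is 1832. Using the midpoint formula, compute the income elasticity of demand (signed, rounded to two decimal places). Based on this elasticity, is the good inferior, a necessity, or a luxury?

%ΔQ = (1832 − 2442)/[( 2442 + 1832)/2] = -610/2137 = -0.285446…
%ΔIncome = (91890 − 108900)/[( 108900 + 91890)/2] = -17010/100395 = -0.169430…
E_income = (-610/2137) / (-17010/100395) = 1.6847…
E_income > 1 ⇒ normal good, luxury.

1.68; luxury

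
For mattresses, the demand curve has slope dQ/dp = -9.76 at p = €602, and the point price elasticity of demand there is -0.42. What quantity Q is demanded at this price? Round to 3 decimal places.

Ed = (dQ/dp)·(p/Q) ⇒ Q = (dQ/dp)·p/Ed = (-9.76)·602/(-0.42) = 13989.33333…

13989.333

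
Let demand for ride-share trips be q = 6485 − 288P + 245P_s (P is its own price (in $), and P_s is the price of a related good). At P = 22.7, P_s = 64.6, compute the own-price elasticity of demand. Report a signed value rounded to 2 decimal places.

At the given values, q = 6485 − 288(22.7) + 245(64.6) = 15774.4.
∂q/∂P = −288.
E = (-288) × (22.7/15774.4) = -0.4144…

-0.41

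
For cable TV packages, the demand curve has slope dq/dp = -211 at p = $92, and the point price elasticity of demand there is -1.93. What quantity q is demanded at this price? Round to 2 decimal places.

Ed = (dq/dp)·(p/q) ⇒ q = (dq/dp)·p/Ed = (-211)·92/(-1.93) = 10058.0310…

10058.03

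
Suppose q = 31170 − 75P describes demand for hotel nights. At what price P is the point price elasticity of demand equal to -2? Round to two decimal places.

Ed = −75P/(31170 − 75P). Set this equal to -2:
75P = 2·(31170 − 75P) ⇒ 75P(1 + 2) = 2·31170
P = 2·31170 / (75·3) = 277.0666…

277.07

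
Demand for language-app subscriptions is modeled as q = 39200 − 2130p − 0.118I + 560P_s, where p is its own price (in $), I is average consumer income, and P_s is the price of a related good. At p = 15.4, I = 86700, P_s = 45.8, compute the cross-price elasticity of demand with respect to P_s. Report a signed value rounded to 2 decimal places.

At the given values, q = 39200 − 2130(15.4) − 0.118(86700) + 560(45.8) = 21815.4.
∂q/∂P_s = 560.
E = (560) × (45.8/21815.4) = 1.1756…

1.18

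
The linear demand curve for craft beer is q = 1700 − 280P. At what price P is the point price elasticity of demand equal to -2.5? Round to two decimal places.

4.34

Ed = −280P/(1700 − 280P). Set this equal to -2.5:
280P = 2.5·(1700 − 280P) ⇒ 280P(1 + 2.5) = 2.5·1700
P = 2.5·1700 / (280·3.5) = 4.3367…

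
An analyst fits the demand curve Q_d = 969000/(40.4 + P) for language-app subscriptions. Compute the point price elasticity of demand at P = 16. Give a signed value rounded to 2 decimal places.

-0.28

dQ_d/dP = −969000/(40.4 + P)² = -304.625. At P = 16, Q_d = 17180.9.
Ed = (dQ_d/dP)·(P/Q_d) = (-304.625) × (16/17180.9) = -0.2836…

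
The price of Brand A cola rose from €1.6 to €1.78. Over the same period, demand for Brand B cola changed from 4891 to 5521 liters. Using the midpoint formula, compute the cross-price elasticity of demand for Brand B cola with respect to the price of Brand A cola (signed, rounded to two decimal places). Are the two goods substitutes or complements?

%ΔQ_{Brand B cola} = (5521 − 4891)/avg = 630/5206 = 0.121014…
%ΔP_{Brand A cola} = (1.78 − 1.6)/avg = 0.18/1.69 = 0.106508…
E_cross = (630/5206) / (0.18/1.69) = 1.1361…
E_cross > 0 ⇒ the goods are substitutes.

1.14; substitutes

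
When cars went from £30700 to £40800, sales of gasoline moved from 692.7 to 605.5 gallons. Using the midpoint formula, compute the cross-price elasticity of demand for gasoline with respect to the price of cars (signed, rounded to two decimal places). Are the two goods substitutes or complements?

%ΔQ_{gasoline} = (605.5 − 692.7)/avg = -87.2/649.1 = -0.134339…
%ΔP_{cars} = (40800 − 30700)/avg = 10100/35750 = 0.282517…
E_cross = (-87.2/649.1) / (10100/35750) = -0.4755…
E_cross < 0 ⇒ the goods are complements.

-0.48; complements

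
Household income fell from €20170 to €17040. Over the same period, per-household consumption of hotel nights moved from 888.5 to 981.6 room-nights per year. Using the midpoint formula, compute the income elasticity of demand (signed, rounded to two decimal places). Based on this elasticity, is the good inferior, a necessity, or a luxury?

%ΔQ = (981.6 − 888.5)/[( 888.5 + 981.6)/2] = 93.1/935.05 = 0.099566…
%ΔIncome = (17040 − 20170)/[( 20170 + 17040)/2] = -3130/18605 = -0.168234…
E_income = (93.1/935.05) / (-3130/18605) = -0.5918…
E_income < 0 ⇒ inferior good.

-0.59; inferior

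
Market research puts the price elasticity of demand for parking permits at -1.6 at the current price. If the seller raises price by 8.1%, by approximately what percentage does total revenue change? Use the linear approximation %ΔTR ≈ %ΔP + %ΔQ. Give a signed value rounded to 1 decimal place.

-4.9%

%ΔQ ≈ Ed × %ΔP = (-1.6) × (+8.1%) = -12.9600%
%ΔTR ≈ %ΔP + %ΔQ = (+8.1%) + (-12.9600%) = -4.8600%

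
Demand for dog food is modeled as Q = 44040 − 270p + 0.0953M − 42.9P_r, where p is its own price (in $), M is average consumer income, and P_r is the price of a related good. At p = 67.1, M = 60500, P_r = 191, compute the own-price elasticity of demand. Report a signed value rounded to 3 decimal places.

At the given values, Q = 44040 − 270(67.1) + 0.0953(60500) − 42.9(191) = 23494.75.
∂Q/∂p = −270.
E = (-270) × (67.1/23494.75) = -0.77110…

-0.771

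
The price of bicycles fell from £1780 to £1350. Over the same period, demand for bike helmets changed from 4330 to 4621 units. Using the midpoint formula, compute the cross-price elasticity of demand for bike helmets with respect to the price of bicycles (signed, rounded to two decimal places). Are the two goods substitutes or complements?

%ΔQ_{bike helmets} = (4621 − 4330)/avg = 291/4475.5 = 0.065020…
%ΔP_{bicycles} = (1350 − 1780)/avg = -430/1565 = -0.274760…
E_cross = (291/4475.5) / (-430/1565) = -0.2366…
E_cross < 0 ⇒ the goods are complements.

-0.24; complements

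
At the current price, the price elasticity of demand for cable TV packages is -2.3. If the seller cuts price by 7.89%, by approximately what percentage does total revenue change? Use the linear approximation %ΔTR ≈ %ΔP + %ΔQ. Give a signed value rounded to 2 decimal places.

%ΔQ ≈ Ed × %ΔP = (-2.3) × (-7.89%) = +18.1470%
%ΔTR ≈ %ΔP + %ΔQ = (-7.89%) + (+18.1470%) = +10.2570%

+10.26%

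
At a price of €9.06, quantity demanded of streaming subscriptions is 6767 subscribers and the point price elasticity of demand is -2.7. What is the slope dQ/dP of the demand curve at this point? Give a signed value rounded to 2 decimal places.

-2016.66

Ed = (dQ/dP)·(P/Q) ⇒ dQ/dP = Ed·Q/P = (-2.7)·6767/9.06 = -2016.6556…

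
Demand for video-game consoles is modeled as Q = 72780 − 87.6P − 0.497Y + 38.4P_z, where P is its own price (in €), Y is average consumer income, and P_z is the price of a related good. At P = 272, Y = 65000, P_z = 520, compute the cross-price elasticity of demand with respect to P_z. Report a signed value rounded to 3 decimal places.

At the given values, Q = 72780 − 87.6(272) − 0.497(65000) + 38.4(520) = 36615.8.
∂Q/∂P_z = 38.4.
E = (38.4) × (520/36615.8) = 0.54533…

0.545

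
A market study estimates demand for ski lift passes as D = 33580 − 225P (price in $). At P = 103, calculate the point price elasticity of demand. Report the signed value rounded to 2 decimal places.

-2.23

dD/dP = −225. At P = 103, D = 33580 − 225(103) = 10405.
Ed = (dD/dP)·(P/D) = −225 × (103/10405) = -2.2272…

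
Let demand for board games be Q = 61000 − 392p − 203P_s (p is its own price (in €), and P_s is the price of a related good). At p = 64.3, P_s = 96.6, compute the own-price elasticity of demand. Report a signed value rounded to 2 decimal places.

At the given values, Q = 61000 − 392(64.3) − 203(96.6) = 16184.6.
∂Q/∂p = −392.
E = (-392) × (64.3/16184.6) = -1.5573…

-1.56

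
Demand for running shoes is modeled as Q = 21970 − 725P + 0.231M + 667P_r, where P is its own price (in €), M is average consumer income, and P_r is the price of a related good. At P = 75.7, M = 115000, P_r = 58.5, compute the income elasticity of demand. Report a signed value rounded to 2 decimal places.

At the given values, Q = 21970 − 725(75.7) + 0.231(115000) + 667(58.5) = 32672.
∂Q/∂M = 0.231.
E = (0.231) × (115000/32672) = 0.8130…

0.81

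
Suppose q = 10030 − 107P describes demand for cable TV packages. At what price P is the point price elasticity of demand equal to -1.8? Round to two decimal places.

Ed = −107P/(10030 − 107P). Set this equal to -1.8:
107P = 1.8·(10030 − 107P) ⇒ 107P(1 + 1.8) = 1.8·10030
P = 1.8·10030 / (107·2.8) = 60.2603…

60.26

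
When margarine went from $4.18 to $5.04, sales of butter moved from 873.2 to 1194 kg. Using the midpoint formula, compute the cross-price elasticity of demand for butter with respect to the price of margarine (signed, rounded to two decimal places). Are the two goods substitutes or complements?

%ΔQ_{butter} = (1194 − 873.2)/avg = 320.8/1033.6 = 0.310371…
%ΔP_{margarine} = (5.04 − 4.18)/avg = 0.86/4.61 = 0.186550…
E_cross = (320.8/1033.6) / (0.86/4.61) = 1.6637…
E_cross > 0 ⇒ the goods are substitutes.

1.66; substitutes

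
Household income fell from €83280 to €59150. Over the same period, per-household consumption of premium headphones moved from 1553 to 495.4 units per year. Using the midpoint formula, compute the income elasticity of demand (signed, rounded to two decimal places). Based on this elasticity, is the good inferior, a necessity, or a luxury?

%ΔQ = (495.4 − 1553)/[( 1553 + 495.4)/2] = -1057.6/1024.2 = -1.032610…
%ΔIncome = (59150 − 83280)/[( 83280 + 59150)/2] = -24130/71215 = -0.338833…
E_income = (-1057.6/1024.2) / (-24130/71215) = 3.0475…
E_income > 1 ⇒ normal good, luxury.

3.05; luxury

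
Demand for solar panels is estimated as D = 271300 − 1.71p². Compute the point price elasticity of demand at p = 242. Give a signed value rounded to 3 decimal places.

-1.170

dD/dp = −2·1.71·p = -827.64. At p = 242, D = 171155.56.
Ed = (dD/dp)·(p/D) = (-827.64) × (242/171155.56) = -1.17021…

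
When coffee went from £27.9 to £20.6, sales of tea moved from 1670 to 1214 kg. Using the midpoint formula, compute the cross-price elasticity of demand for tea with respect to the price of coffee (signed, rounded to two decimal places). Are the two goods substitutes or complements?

%ΔQ_{tea} = (1214 − 1670)/avg = -456/1442 = -0.316227…
%ΔP_{coffee} = (20.6 − 27.9)/avg = -7.3/24.25 = -0.301030…
E_cross = (-456/1442) / (-7.3/24.25) = 1.0504…
E_cross > 0 ⇒ the goods are substitutes.

1.05; substitutes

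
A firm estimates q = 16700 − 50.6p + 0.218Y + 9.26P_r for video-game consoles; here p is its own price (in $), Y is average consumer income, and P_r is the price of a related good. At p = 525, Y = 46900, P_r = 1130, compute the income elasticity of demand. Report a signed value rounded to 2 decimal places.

At the given values, q = 16700 − 50.6(525) + 0.218(46900) + 9.26(1130) = 10823.
∂q/∂Y = 0.218.
E = (0.218) × (46900/10823) = 0.9446…

0.94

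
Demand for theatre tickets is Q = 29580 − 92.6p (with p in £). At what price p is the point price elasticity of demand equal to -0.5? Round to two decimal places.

106.48

Ed = −92.6p/(29580 − 92.6p). Set this equal to -0.5:
92.6p = 0.5·(29580 − 92.6p) ⇒ 92.6p(1 + 0.5) = 0.5·29580
p = 0.5·29580 / (92.6·1.5) = 106.4794…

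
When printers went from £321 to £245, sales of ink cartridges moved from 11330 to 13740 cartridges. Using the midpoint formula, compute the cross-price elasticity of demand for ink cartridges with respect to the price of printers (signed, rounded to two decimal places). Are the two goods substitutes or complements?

%ΔQ_{ink cartridges} = (13740 − 11330)/avg = 2410/12535 = 0.192261…
%ΔP_{printers} = (245 − 321)/avg = -76/283 = -0.268551…
E_cross = (2410/12535) / (-76/283) = -0.7159…
E_cross < 0 ⇒ the goods are complements.

-0.72; complements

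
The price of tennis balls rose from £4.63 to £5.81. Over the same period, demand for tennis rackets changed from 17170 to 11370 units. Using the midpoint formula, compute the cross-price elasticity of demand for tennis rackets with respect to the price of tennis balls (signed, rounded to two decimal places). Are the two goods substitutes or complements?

-1.80; complements

%ΔQ_{tennis rackets} = (11370 − 17170)/avg = -5800/14270 = -0.406447…
%ΔP_{tennis balls} = (5.81 − 4.63)/avg = 1.18/5.22 = 0.226053…
E_cross = (-5800/14270) / (1.18/5.22) = -1.7980…
E_cross < 0 ⇒ the goods are complements.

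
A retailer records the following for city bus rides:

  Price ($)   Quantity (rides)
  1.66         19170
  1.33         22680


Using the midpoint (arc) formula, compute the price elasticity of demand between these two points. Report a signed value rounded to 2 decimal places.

%ΔQ = (22680 − 19170) / [(19170 + 22680)/2] = 3510/20925 = 0.167741…
%ΔP = (1.33 − 1.66) / [(1.66 + 1.33)/2] = -0.33/1.495 = -0.220735…
Arc Ed = %ΔQ / %ΔP = (3510/20925) / (-0.33/1.495) = -0.7599…

-0.76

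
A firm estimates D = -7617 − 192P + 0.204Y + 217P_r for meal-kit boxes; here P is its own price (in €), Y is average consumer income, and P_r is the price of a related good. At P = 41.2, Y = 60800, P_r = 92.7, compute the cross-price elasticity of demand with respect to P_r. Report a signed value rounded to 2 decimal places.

At the given values, D = -7617 − 192(41.2) + 0.204(60800) + 217(92.7) = 16991.7.
∂D/∂P_r = 217.
E = (217) × (92.7/16991.7) = 1.1838…

1.18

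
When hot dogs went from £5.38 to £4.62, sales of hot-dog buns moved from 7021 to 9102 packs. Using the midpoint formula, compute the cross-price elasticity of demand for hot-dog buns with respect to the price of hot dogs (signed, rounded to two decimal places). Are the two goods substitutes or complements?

%ΔQ_{hot-dog buns} = (9102 − 7021)/avg = 2081/8061.5 = 0.258140…
%ΔP_{hot dogs} = (4.62 − 5.38)/avg = -0.76/5 = -0.152
E_cross = (2081/8061.5) / (-0.76/5) = -1.6982…
E_cross < 0 ⇒ the goods are complements.

-1.70; complements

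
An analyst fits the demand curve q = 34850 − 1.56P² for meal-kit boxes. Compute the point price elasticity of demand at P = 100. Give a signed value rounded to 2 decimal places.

-1.62

dq/dP = −2·1.56·P = -312. At P = 100, q = 19250.
Ed = (dq/dP)·(P/q) = (-312) × (100/19250) = -1.6207…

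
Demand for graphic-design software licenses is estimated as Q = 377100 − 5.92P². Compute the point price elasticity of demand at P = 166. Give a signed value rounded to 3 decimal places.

dQ/dP = −2·5.92·P = -1965.44. At P = 166, Q = 213968.48.
Ed = (dQ/dP)·(P/Q) = (-1965.44) × (166/213968.48) = -1.52481…

-1.525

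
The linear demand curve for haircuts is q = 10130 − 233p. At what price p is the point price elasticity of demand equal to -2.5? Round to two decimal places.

Ed = −233p/(10130 − 233p). Set this equal to -2.5:
233p = 2.5·(10130 − 233p) ⇒ 233p(1 + 2.5) = 2.5·10130
p = 2.5·10130 / (233·3.5) = 31.0545…

31.05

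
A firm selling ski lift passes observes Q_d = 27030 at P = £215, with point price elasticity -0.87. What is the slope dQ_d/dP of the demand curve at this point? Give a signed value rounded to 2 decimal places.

Ed = (dQ_d/dP)·(P/Q_d) ⇒ dQ_d/dP = Ed·Q_d/P = (-0.87)·27030/215 = -109.3772…

-109.38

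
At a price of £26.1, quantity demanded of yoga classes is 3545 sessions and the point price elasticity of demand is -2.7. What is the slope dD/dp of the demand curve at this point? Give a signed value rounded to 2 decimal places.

-366.72

Ed = (dD/dp)·(p/D) ⇒ dD/dp = Ed·D/p = (-2.7)·3545/26.1 = -366.7241…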